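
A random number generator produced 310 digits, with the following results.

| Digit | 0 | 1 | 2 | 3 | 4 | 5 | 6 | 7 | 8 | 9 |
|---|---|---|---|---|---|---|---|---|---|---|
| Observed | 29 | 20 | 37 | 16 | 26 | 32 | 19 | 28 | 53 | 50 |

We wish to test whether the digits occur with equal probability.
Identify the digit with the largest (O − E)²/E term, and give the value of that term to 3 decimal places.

8, 15.613

Under H₀ each category has probability 1/10, so each expected count is 310/10 = 31.
0: (29 − 31)²/31 = 4/31 = 0.1290
1: (20 − 31)²/31 = 121/31 = 3.9032
2: (37 − 31)²/31 = 36/31 = 1.1613
3: (16 − 31)²/31 = 225/31 = 7.2581
4: (26 − 31)²/31 = 25/31 = 0.8065
5: (32 − 31)²/31 = 1/31 = 0.0323
6: (19 − 31)²/31 = 144/31 = 4.6452
7: (28 − 31)²/31 = 9/31 = 0.2903
8: (53 − 31)²/31 = 484/31 = 15.6129
9: (50 − 31)²/31 = 361/31 = 11.6452
The largest term is for 8: 15.613.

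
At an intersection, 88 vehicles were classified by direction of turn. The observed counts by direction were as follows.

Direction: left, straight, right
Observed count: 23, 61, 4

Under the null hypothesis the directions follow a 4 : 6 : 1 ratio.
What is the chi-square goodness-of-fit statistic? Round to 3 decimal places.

Ratio total = 11. Expected counts: 88×4/11 = 32, 88×6/11 = 48, 88×1/11 = 8.
χ² = (23−32)²/32 + (61−48)²/48 + (4−8)²/8
   = 2.5313 + 3.5208 + 2.0000
Sum = 8.052

8.052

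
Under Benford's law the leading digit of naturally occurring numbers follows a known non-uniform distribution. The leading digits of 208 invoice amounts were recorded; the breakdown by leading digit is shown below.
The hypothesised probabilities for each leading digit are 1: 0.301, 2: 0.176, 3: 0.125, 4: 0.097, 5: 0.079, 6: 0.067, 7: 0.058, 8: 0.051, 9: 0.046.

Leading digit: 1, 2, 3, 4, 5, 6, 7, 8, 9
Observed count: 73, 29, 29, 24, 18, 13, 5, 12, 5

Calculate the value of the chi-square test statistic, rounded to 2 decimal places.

Expected counts E_i = n·p_i: 208×0.301 = 62.608, 208×0.176 = 36.608, 208×0.125 = 26, 208×0.097 = 20.176, 208×0.079 = 16.432, 208×0.067 = 13.936, 208×0.058 = 12.064, 208×0.051 = 10.608, 208×0.046 = 9.568.
1: (73 − 62.608)²/62.608 = 107.993664/62.608 = 1.725
2: (29 − 36.608)²/36.608 = 57.881664/36.608 = 1.581
3: (29 − 26)²/26 = 9/26 = 0.346
4: (24 − 20.176)²/20.176 = 14.622976/20.176 = 0.725
5: (18 − 16.432)²/16.432 = 2.458624/16.432 = 0.150
6: (13 − 13.936)²/13.936 = 0.876096/13.936 = 0.063
7: (5 − 12.064)²/12.064 = 49.900096/12.064 = 4.136
8: (12 − 10.608)²/10.608 = 1.937664/10.608 = 0.183
9: (5 − 9.568)²/9.568 = 20.866624/9.568 = 2.181
Sum = 11.09

11.09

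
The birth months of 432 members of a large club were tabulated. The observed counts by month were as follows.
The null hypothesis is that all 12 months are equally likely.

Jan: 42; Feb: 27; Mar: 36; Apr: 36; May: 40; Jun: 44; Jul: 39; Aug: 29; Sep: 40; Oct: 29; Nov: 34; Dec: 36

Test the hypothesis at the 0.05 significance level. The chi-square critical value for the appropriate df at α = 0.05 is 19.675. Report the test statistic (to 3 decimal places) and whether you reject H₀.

9.000; do not reject

Under H₀ each category has probability 1/12, so each expected count is 432/12 = 36.
Jan: (42 − 36)²/36 = 36/36 = 1.0000
Feb: (27 − 36)²/36 = 81/36 = 2.2500
Mar: (36 − 36)²/36 = 0/36 = 0.0000
Apr: (36 − 36)²/36 = 0/36 = 0.0000
May: (40 − 36)²/36 = 16/36 = 0.4444
Jun: (44 − 36)²/36 = 64/36 = 1.7778
Jul: (39 − 36)²/36 = 9/36 = 0.2500
Aug: (29 − 36)²/36 = 49/36 = 1.3611
Sep: (40 − 36)²/36 = 16/36 = 0.4444
Oct: (29 − 36)²/36 = 49/36 = 1.3611
Nov: (34 − 36)²/36 = 4/36 = 0.1111
Dec: (36 − 36)²/36 = 0/36 = 0.0000
Sum = 9.000
df = 11. Since 9.000 < 19.675, we do not reject H₀.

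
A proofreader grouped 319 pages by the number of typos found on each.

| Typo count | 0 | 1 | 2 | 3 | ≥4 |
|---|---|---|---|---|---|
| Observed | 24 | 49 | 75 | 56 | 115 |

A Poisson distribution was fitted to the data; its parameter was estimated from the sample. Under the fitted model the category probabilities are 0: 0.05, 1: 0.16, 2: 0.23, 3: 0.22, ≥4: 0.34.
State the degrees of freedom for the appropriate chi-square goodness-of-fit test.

There are k = 5 categories and 1 parameter estimated from the data, so df = 5 − 1 − 1 = 3.

3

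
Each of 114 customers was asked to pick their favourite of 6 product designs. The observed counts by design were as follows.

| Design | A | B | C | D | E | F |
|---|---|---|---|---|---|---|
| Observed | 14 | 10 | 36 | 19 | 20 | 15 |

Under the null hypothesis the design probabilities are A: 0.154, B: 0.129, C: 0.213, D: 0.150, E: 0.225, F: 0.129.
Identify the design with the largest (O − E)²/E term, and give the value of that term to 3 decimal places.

Expected counts E_i = n·p_i: 114×0.154 = 17.556, 114×0.129 = 14.706, 114×0.213 = 24.282, 114×0.150 = 17.1, 114×0.225 = 25.65, 114×0.129 = 14.706.
A: (14 − 17.556)²/17.556 = 12.645136/17.556 = 0.7203
B: (10 − 14.706)²/14.706 = 22.146436/14.706 = 1.5059
C: (36 − 24.282)²/24.282 = 137.311524/24.282 = 5.6549
D: (19 − 17.1)²/17.1 = 3.61/17.1 = 0.2111
E: (20 − 25.65)²/25.65 = 31.9225/25.65 = 1.2445
F: (15 − 14.706)²/14.706 = 0.086436/14.706 = 0.0059
The largest term is for C: 5.655.

C, 5.655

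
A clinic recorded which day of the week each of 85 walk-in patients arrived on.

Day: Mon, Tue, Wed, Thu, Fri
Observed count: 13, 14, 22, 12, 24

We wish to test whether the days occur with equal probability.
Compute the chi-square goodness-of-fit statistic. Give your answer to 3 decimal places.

7.294

Expected count for each of the 5 categories: 85/5 = 17.
Mon: (13 − 17)²/17 = 16/17 = 0.9412
Tue: (14 − 17)²/17 = 9/17 = 0.5294
Wed: (22 − 17)²/17 = 25/17 = 1.4706
Thu: (12 − 17)²/17 = 25/17 = 1.4706
Fri: (24 − 17)²/17 = 49/17 = 2.8824
Sum = 7.294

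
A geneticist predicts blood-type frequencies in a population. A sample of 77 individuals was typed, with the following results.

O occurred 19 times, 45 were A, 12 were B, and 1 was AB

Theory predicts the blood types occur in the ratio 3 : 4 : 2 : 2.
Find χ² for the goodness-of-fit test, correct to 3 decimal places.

Ratio total = 11. Expected counts: 77×3/11 = 21, 77×4/11 = 28, 77×2/11 = 14, 77×2/11 = 14.
χ² = (19−21)²/21 + (45−28)²/28 + (12−14)²/14 + (1−14)²/14
   = 0.1905 + 10.3214 + 0.2857 + 12.0714
Sum = 22.869

22.869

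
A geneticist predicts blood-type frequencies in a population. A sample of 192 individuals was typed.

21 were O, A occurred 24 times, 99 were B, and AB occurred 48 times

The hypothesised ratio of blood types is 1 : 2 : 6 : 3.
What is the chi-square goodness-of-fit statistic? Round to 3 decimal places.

3.656

Ratio total = 12. Expected counts: 192×1/12 = 16, 192×2/12 = 32, 192×6/12 = 96, 192×3/12 = 48.
O: (21 − 16)²/16 = 25/16 = 1.5625
A: (24 − 32)²/32 = 64/32 = 2.0000
B: (99 − 96)²/96 = 9/96 = 0.0938
AB: (48 − 48)²/48 = 0/48 = 0.0000
Sum = 3.656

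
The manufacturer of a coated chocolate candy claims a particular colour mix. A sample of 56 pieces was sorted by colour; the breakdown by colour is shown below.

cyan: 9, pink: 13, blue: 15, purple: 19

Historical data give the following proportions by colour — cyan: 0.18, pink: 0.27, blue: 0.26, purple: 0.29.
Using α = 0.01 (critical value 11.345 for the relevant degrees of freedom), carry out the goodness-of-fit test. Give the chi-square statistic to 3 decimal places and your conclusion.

0.895; do not reject

Expected counts E_i = n·p_i: 56×0.18 = 10.08, 56×0.27 = 15.12, 56×0.26 = 14.56, 56×0.29 = 16.24.
cat         O        E   (O−E)²/E
cyan        9    10.08     0.1157
pink       13    15.12     0.2972
blue       15    14.56     0.0133
purple     19    16.24     0.4691
Sum = 0.895
df = 3. Since 0.895 < 11.345, we do not reject H₀.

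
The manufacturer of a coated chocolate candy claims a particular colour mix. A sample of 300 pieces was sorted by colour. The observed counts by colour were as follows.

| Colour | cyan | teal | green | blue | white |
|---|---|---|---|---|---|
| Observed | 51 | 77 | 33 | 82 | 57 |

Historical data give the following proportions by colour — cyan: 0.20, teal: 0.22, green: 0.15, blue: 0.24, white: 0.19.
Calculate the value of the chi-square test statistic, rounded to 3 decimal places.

7.772

Expected counts E_i = n·p_i: 300×0.20 = 60, 300×0.22 = 66, 300×0.15 = 45, 300×0.24 = 72, 300×0.19 = 57.
χ² = (51−60)²/60 + (77−66)²/66 + (33−45)²/45 + (82−72)²/72 + (57−57)²/57
   = 1.3500 + 1.8333 + 3.2000 + 1.3889 + 0.0000
Sum = 7.772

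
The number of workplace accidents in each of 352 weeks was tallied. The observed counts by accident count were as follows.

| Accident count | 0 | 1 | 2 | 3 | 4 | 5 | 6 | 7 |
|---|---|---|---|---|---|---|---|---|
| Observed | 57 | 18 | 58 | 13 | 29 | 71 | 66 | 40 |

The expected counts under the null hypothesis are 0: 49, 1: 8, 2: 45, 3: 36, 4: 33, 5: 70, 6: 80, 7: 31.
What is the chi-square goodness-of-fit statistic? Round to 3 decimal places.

χ² = (57−49)²/49 + (18−8)²/8 + (58−45)²/45 + (13−36)²/36 + (29−33)²/33 + (71−70)²/70 + (66−80)²/80 + (40−31)²/31
   = 1.3061 + 12.5000 + 3.7556 + 14.6944 + 0.4848 + 0.0143 + 2.4500 + 2.6129
Sum = 37.818

37.818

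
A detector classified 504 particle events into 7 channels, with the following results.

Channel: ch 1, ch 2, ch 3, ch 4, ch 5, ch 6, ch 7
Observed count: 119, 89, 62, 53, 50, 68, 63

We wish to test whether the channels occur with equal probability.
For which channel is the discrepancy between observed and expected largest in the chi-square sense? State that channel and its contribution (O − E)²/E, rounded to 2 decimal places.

ch 1, 30.68

Under H₀ each category has probability 1/7, so each expected count is 504/7 = 72.
ch 1: (119 − 72)²/72 = 2209/72 = 30.681
ch 2: (89 − 72)²/72 = 289/72 = 4.014
ch 3: (62 − 72)²/72 = 100/72 = 1.389
ch 4: (53 − 72)²/72 = 361/72 = 5.014
ch 5: (50 − 72)²/72 = 484/72 = 6.722
ch 6: (68 − 72)²/72 = 16/72 = 0.222
ch 7: (63 − 72)²/72 = 81/72 = 1.125
The largest term is for ch 1: 30.68.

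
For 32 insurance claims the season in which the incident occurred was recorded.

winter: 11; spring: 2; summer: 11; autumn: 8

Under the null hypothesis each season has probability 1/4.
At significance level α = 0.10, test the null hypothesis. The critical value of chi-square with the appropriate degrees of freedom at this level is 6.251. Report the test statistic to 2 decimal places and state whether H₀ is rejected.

Expected count for each of the 4 categories: 32/4 = 8.
χ² = (11−8)²/8 + (2−8)²/8 + (11−8)²/8 + (8−8)²/8
   = 1.125 + 4.500 + 1.125 + 0.000
Sum = 6.75
df = 3. Since 6.75 > 6.251, we reject H₀.

6.75; reject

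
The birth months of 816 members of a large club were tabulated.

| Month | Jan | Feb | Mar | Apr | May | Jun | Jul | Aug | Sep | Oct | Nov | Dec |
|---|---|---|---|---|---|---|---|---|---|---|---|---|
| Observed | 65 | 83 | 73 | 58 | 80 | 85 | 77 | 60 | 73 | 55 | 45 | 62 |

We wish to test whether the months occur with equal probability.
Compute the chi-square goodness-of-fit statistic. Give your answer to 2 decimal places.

24.94

Expected count for each of the 12 categories: 816/12 = 68.
cat         O        E   (O−E)²/E
Jan        65       68      0.132
Feb        83       68      3.309
Mar        73       68      0.368
Apr        58       68      1.471
May        80       68      2.118
Jun        85       68      4.250
Jul        77       68      1.191
Aug        60       68      0.941
Sep        73       68      0.368
Oct        55       68      2.485
Nov        45       68      7.779
Dec        62       68      0.529
Sum = 24.94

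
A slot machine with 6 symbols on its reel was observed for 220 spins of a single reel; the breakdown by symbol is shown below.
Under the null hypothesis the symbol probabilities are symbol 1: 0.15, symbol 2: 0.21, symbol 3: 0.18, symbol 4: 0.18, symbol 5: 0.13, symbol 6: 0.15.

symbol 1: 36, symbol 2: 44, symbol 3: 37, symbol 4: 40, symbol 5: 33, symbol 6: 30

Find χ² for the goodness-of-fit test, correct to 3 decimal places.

Expected counts E_i = n·p_i: 220×0.15 = 33, 220×0.21 = 46.2, 220×0.18 = 39.6, 220×0.18 = 39.6, 220×0.13 = 28.6, 220×0.15 = 33.
cat           O        E   (O−E)²/E
symbol 1     36       33     0.2727
symbol 2     44     46.2     0.1048
symbol 3     37     39.6     0.1707
symbol 4     40     39.6     0.0040
symbol 5     33     28.6     0.6769
symbol 6     30       33     0.2727
Sum = 1.502

1.502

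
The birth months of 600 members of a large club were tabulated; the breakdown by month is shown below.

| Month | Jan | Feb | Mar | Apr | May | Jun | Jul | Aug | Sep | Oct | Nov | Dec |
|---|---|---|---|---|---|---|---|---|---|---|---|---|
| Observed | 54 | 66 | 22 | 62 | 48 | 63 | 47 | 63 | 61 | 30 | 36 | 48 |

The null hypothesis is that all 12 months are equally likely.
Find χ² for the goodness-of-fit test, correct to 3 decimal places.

45.440

Expected count for each of the 12 categories: 600/12 = 50.
cat         O        E   (O−E)²/E
Jan        54       50     0.3200
Feb        66       50     5.1200
Mar        22       50    15.6800
Apr        62       50     2.8800
May        48       50     0.0800
Jun        63       50     3.3800
Jul        47       50     0.1800
Aug        63       50     3.3800
Sep        61       50     2.4200
Oct        30       50     8.0000
Nov        36       50     3.9200
Dec        48       50     0.0800
Sum = 45.440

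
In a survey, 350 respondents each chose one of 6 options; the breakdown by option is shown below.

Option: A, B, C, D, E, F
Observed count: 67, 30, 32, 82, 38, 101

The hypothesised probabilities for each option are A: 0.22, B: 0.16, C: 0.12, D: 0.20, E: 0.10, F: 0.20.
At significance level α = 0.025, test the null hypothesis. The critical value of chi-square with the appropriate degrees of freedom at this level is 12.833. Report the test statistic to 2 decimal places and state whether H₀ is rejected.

Expected counts E_i = n·p_i: 350×0.22 = 77, 350×0.16 = 56, 350×0.12 = 42, 350×0.20 = 70, 350×0.10 = 35, 350×0.20 = 70.
cat         O        E   (O−E)²/E
A          67       77      1.299
B          30       56     12.071
C          32       42      2.381
D          82       70      2.057
E          38       35      0.257
F         101       70     13.729
Sum = 31.79
df = 5. Since 31.79 > 12.833, we reject H₀.

31.79; reject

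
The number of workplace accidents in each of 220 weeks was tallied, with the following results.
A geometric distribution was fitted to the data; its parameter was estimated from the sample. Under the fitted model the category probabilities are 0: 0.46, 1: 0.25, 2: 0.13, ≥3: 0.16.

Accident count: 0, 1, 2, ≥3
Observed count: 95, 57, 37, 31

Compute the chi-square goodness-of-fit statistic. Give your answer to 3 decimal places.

3.421

Expected counts E_i = n·p_i: 220×0.46 = 101.2, 220×0.25 = 55, 220×0.13 = 28.6, 220×0.16 = 35.2.
χ² = (95−101.2)²/101.2 + (57−55)²/55 + (37−28.6)²/28.6 + (31−35.2)²/35.2
   = 0.3798 + 0.0727 + 2.4671 + 0.5011
Sum = 3.421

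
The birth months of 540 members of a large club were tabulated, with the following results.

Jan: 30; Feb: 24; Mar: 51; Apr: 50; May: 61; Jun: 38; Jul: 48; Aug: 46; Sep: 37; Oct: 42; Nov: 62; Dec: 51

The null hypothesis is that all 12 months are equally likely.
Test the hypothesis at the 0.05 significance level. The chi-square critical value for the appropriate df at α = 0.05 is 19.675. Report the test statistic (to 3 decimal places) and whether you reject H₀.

32.000; reject

Under H₀ each category has probability 1/12, so each expected count is 540/12 = 45.
Jan: (30 − 45)²/45 = 225/45 = 5.0000
Feb: (24 − 45)²/45 = 441/45 = 9.8000
Mar: (51 − 45)²/45 = 36/45 = 0.8000
Apr: (50 − 45)²/45 = 25/45 = 0.5556
May: (61 − 45)²/45 = 256/45 = 5.6889
Jun: (38 − 45)²/45 = 49/45 = 1.0889
Jul: (48 − 45)²/45 = 9/45 = 0.2000
Aug: (46 − 45)²/45 = 1/45 = 0.0222
Sep: (37 − 45)²/45 = 64/45 = 1.4222
Oct: (42 − 45)²/45 = 9/45 = 0.2000
Nov: (62 − 45)²/45 = 289/45 = 6.4222
Dec: (51 − 45)²/45 = 36/45 = 0.8000
Sum = 32.000
df = 11. Since 32.000 > 19.675, we reject H₀.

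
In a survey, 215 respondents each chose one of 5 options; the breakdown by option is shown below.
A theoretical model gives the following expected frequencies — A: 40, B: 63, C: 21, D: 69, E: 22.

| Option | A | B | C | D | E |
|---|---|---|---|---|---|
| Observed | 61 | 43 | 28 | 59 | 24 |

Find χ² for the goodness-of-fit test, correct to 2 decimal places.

21.34

cat         O        E   (O−E)²/E
A          61       40     11.025
B          43       63      6.349
C          28       21      2.333
D          59       69      1.449
E          24       22      0.182
Sum = 21.34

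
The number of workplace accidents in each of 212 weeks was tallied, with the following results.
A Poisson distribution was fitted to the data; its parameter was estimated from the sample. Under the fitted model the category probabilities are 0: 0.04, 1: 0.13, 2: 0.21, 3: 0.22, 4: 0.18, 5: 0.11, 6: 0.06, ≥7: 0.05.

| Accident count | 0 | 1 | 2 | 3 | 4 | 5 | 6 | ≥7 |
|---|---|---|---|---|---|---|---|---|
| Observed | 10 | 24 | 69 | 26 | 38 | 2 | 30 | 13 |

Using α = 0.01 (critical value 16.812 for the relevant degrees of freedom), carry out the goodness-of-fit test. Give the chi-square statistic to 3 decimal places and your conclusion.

Expected counts E_i = n·p_i: 212×0.04 = 8.48, 212×0.13 = 27.56, 212×0.21 = 44.52, 212×0.22 = 46.64, 212×0.18 = 38.16, 212×0.11 = 23.32, 212×0.06 = 12.72, 212×0.05 = 10.6.
0: (10 − 8.48)²/8.48 = 2.3104/8.48 = 0.2725
1: (24 − 27.56)²/27.56 = 12.6736/27.56 = 0.4599
2: (69 − 44.52)²/44.52 = 599.2704/44.52 = 13.4607
3: (26 − 46.64)²/46.64 = 426.0096/46.64 = 9.1340
4: (38 − 38.16)²/38.16 = 0.0256/38.16 = 0.0007
5: (2 − 23.32)²/23.32 = 454.5424/23.32 = 19.4915
6: (30 − 12.72)²/12.72 = 298.5984/12.72 = 23.4747
≥7: (13 − 10.6)²/10.6 = 5.76/10.6 = 0.5434
Sum = 66.837
df = 6. Since 66.837 > 16.812, we reject H₀.

66.837; reject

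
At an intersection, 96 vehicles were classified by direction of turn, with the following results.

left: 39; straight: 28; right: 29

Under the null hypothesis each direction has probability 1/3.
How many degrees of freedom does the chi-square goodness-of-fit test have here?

2

There are k = 3 categories and no parameters were estimated from the data, so df = 3 − 1 = 2.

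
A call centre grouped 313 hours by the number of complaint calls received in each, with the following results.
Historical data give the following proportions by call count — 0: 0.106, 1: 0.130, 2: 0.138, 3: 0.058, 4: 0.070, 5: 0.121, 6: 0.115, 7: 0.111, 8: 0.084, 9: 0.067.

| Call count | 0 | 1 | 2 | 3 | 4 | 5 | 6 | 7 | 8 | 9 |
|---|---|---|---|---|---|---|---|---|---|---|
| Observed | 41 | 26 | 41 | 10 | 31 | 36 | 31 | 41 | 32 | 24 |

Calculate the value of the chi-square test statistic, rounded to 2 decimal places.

18.28

Expected counts E_i = n·p_i: 313×0.106 = 33.178, 313×0.130 = 40.69, 313×0.138 = 43.194, 313×0.058 = 18.154, 313×0.070 = 21.91, 313×0.121 = 37.873, 313×0.115 = 35.995, 313×0.111 = 34.743, 313×0.084 = 26.292, 313×0.067 = 20.971.
χ² = (41−33.178)²/33.178 + (26−40.69)²/40.69 + (41−43.194)²/43.194 + (10−18.154)²/18.154 + (31−21.91)²/21.91 + (36−37.873)²/37.873 + (31−35.995)²/35.995 + (41−34.743)²/34.743 + (32−26.292)²/26.292 + (24−20.971)²/20.971
   = 1.844 + 5.303 + 0.111 + 3.662 + 3.771 + 0.093 + 0.693 + 1.127 + 1.239 + 0.438
Sum = 18.28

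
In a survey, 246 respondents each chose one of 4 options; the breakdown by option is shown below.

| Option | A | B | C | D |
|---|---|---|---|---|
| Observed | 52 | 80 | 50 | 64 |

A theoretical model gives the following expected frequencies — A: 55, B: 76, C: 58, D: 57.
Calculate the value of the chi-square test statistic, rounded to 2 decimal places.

χ² = (52−55)²/55 + (80−76)²/76 + (50−58)²/58 + (64−57)²/57
   = 0.164 + 0.211 + 1.103 + 0.860
Sum = 2.34

2.34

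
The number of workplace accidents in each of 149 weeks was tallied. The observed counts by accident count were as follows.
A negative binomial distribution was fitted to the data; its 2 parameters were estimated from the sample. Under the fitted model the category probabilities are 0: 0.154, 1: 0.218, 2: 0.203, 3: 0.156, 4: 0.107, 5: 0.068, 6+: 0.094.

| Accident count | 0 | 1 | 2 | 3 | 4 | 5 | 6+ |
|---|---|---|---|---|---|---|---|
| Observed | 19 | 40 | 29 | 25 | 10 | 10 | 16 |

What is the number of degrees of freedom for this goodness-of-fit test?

4

There are k = 7 categories and 2 parameters estimated from the data, so df = 7 − 1 − 2 = 4.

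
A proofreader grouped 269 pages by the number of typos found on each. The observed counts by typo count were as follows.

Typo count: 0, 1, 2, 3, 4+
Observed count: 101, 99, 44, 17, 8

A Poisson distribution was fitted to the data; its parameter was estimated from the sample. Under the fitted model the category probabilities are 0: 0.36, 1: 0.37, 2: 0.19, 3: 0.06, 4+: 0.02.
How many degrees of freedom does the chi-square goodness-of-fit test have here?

There are k = 5 categories and 1 parameter estimated from the data, so df = 5 − 1 − 1 = 3.

3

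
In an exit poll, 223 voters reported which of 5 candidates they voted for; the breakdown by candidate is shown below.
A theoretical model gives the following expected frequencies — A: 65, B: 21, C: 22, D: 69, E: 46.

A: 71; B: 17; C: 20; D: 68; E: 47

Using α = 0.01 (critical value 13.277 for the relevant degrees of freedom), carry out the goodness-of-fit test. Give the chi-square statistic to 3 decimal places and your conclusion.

cat         O        E   (O−E)²/E
A          71       65     0.5538
B          17       21     0.7619
C          20       22     0.1818
D          68       69     0.0145
E          47       46     0.0217
Sum = 1.534
df = 4. Since 1.534 < 13.277, we do not reject H₀.

1.534; do not reject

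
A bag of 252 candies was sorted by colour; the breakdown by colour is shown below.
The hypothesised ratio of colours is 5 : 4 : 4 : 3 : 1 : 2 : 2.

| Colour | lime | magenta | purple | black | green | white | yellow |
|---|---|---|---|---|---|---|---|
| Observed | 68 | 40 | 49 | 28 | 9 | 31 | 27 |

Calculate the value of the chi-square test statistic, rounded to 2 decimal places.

Ratio total = 21. Expected counts: 252×5/21 = 60, 252×4/21 = 48, 252×4/21 = 48, 252×3/21 = 36, 252×1/21 = 12, 252×2/21 = 24, 252×2/21 = 24.
cat          O        E   (O−E)²/E
lime        68       60      1.067
magenta     40       48      1.333
purple      49       48      0.021
black       28       36      1.778
green        9       12      0.750
white       31       24      2.042
yellow      27       24      0.375
Sum = 7.37

7.37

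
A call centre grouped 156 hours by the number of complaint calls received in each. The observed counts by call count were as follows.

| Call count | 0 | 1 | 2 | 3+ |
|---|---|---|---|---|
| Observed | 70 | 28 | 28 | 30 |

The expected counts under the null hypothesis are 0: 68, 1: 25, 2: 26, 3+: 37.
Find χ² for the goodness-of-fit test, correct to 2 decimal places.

χ² = (70−68)²/68 + (28−25)²/25 + (28−26)²/26 + (30−37)²/37
   = 0.059 + 0.360 + 0.154 + 1.324
Sum = 1.90

1.90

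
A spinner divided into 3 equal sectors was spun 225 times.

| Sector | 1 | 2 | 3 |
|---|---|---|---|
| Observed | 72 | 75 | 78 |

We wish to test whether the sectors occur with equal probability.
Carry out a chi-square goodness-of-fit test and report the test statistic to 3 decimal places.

Expected count for each of the 3 categories: 225/3 = 75.
1: (72 − 75)²/75 = 9/75 = 0.1200
2: (75 − 75)²/75 = 0/75 = 0.0000
3: (78 − 75)²/75 = 9/75 = 0.1200
Sum = 0.240

0.240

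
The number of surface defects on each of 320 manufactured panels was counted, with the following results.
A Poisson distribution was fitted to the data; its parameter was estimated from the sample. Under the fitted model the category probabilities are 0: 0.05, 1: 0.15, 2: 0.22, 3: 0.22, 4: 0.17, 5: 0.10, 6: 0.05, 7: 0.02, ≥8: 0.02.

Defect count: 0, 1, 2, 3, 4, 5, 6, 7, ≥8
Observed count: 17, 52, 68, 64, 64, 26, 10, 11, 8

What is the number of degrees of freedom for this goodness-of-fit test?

There are k = 9 categories and 1 parameter estimated from the data, so df = 9 − 1 − 1 = 7.

7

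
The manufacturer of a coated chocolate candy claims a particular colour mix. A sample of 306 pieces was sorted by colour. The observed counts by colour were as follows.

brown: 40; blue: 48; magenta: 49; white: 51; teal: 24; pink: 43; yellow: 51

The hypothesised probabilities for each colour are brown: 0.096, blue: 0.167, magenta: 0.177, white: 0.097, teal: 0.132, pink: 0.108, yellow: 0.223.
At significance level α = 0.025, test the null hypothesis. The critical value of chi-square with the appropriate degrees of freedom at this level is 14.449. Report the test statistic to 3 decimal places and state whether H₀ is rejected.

Expected counts E_i = n·p_i: 306×0.096 = 29.376, 306×0.167 = 51.102, 306×0.177 = 54.162, 306×0.097 = 29.682, 306×0.132 = 40.392, 306×0.108 = 33.048, 306×0.223 = 68.238.
brown: (40 − 29.376)²/29.376 = 112.869376/29.376 = 3.8422
blue: (48 − 51.102)²/51.102 = 9.622404/51.102 = 0.1883
magenta: (49 − 54.162)²/54.162 = 26.646244/54.162 = 0.4920
white: (51 − 29.682)²/29.682 = 454.457124/29.682 = 15.3109
teal: (24 − 40.392)²/40.392 = 268.697664/40.392 = 6.6522
pink: (43 − 33.048)²/33.048 = 99.042304/33.048 = 2.9969
yellow: (51 − 68.238)²/68.238 = 297.148644/68.238 = 4.3546
Sum = 33.837
df = 6. Since 33.837 > 14.449, we reject H₀.

33.837; reject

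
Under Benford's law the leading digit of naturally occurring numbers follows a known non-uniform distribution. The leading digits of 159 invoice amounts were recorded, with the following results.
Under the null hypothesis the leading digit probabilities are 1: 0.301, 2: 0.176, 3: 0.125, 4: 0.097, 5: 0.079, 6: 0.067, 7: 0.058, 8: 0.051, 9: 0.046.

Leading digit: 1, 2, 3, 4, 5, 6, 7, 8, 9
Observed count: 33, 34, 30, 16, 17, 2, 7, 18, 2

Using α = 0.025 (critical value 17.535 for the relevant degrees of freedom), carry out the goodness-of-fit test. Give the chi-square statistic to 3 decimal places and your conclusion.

36.144; reject

Expected counts E_i = n·p_i: 159×0.301 = 47.859, 159×0.176 = 27.984, 159×0.125 = 19.875, 159×0.097 = 15.423, 159×0.079 = 12.561, 159×0.067 = 10.653, 159×0.058 = 9.222, 159×0.051 = 8.109, 159×0.046 = 7.314.
cat         O        E   (O−E)²/E
1          33   47.859     4.6133
2          34   27.984     1.2933
3          30   19.875     5.1580
4          16   15.423     0.0216
5          17   12.561     1.5687
6           2   10.653     7.0285
7           7    9.222     0.5354
8          18    8.109    12.0646
9           2    7.314     3.8609
Sum = 36.144
df = 8. Since 36.144 > 17.535, we reject H₀.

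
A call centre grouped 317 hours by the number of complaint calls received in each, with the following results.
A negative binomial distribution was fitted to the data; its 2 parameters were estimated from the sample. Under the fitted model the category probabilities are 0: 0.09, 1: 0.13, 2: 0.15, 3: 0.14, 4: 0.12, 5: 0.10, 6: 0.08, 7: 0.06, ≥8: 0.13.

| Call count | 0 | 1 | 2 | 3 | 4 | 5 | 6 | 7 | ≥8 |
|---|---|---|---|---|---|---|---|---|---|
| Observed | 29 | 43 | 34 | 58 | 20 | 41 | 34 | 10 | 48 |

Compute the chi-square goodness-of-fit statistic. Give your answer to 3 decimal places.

27.750

Expected counts E_i = n·p_i: 317×0.09 = 28.53, 317×0.13 = 41.21, 317×0.15 = 47.55, 317×0.14 = 44.38, 317×0.12 = 38.04, 317×0.10 = 31.7, 317×0.08 = 25.36, 317×0.06 = 19.02, 317×0.13 = 41.21.
χ² = (29−28.53)²/28.53 + (43−41.21)²/41.21 + (34−47.55)²/47.55 + (58−44.38)²/44.38 + (20−38.04)²/38.04 + (41−31.7)²/31.7 + (34−25.36)²/25.36 + (10−19.02)²/19.02 + (48−41.21)²/41.21
   = 0.0077 + 0.0778 + 3.8613 + 4.1799 + 8.5552 + 2.7284 + 2.9436 + 4.2776 + 1.1188
Sum = 27.750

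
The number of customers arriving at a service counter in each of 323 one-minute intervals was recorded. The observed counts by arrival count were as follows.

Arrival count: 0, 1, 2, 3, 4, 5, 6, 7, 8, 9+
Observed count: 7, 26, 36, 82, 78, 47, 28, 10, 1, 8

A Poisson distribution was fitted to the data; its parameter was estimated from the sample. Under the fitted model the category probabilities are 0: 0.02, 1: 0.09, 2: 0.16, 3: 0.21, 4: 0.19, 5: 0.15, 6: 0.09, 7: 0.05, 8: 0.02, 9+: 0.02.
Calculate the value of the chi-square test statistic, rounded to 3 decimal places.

20.000

Expected counts E_i = n·p_i: 323×0.02 = 6.46, 323×0.09 = 29.07, 323×0.16 = 51.68, 323×0.21 = 67.83, 323×0.19 = 61.37, 323×0.15 = 48.45, 323×0.09 = 29.07, 323×0.05 = 16.15, 323×0.02 = 6.46, 323×0.02 = 6.46.
cat         O        E   (O−E)²/E
0           7     6.46     0.0451
1          26    29.07     0.3242
2          36    51.68     4.7574
3          82    67.83     2.9602
4          78    61.37     4.5064
5          47    48.45     0.0434
6          28    29.07     0.0394
7          10    16.15     2.3420
8           1     6.46     4.6148
9+          8     6.46     0.3671
Sum = 20.000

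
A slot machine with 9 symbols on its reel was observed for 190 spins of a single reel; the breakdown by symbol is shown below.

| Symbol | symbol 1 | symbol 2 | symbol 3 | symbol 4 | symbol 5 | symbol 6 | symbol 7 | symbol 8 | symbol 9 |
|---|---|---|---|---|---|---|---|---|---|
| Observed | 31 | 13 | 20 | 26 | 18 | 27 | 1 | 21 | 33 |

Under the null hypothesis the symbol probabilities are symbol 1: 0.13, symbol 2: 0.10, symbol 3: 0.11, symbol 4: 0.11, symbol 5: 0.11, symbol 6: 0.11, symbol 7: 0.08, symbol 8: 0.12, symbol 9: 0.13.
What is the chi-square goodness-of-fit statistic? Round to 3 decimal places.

23.165

Expected counts E_i = n·p_i: 190×0.13 = 24.7, 190×0.10 = 19, 190×0.11 = 20.9, 190×0.11 = 20.9, 190×0.11 = 20.9, 190×0.11 = 20.9, 190×0.08 = 15.2, 190×0.12 = 22.8, 190×0.13 = 24.7.
χ² = (31−24.7)²/24.7 + (13−19)²/19 + (20−20.9)²/20.9 + (26−20.9)²/20.9 + (18−20.9)²/20.9 + (27−20.9)²/20.9 + (1−15.2)²/15.2 + (21−22.8)²/22.8 + (33−24.7)²/24.7
   = 1.6069 + 1.8947 + 0.0388 + 1.2445 + 0.4024 + 1.7804 + 13.2658 + 0.1421 + 2.7891
Sum = 23.165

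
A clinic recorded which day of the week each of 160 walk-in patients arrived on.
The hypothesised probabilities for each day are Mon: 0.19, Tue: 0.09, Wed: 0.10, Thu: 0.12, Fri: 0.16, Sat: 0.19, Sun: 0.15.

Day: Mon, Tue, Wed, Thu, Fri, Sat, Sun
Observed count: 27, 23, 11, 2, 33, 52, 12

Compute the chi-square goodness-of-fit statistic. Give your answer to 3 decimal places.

45.974

Expected counts E_i = n·p_i: 160×0.19 = 30.4, 160×0.09 = 14.4, 160×0.10 = 16, 160×0.12 = 19.2, 160×0.16 = 25.6, 160×0.19 = 30.4, 160×0.15 = 24.
χ² = (27−30.4)²/30.4 + (23−14.4)²/14.4 + (11−16)²/16 + (2−19.2)²/19.2 + (33−25.6)²/25.6 + (52−30.4)²/30.4 + (12−24)²/24
   = 0.3803 + 5.1361 + 1.5625 + 15.4083 + 2.1391 + 15.3474 + 6.0000
Sum = 45.974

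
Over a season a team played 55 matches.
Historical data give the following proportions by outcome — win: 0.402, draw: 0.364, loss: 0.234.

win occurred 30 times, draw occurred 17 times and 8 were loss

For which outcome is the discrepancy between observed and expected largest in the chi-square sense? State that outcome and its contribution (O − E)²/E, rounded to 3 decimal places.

Expected counts E_i = n·p_i: 55×0.402 = 22.11, 55×0.364 = 20.02, 55×0.234 = 12.87.
χ² = (30−22.11)²/22.11 + (17−20.02)²/20.02 + (8−12.87)²/12.87
   = 2.8156 + 0.4556 + 1.8428
The largest term is for win: 2.816.

win, 2.816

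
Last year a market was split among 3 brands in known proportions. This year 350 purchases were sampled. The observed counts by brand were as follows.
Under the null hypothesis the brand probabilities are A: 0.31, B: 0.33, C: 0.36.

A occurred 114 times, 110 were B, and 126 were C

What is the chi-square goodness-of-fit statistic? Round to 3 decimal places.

0.541

Expected counts E_i = n·p_i: 350×0.31 = 108.5, 350×0.33 = 115.5, 350×0.36 = 126.
χ² = (114−108.5)²/108.5 + (110−115.5)²/115.5 + (126−126)²/126
   = 0.2788 + 0.2619 + 0.0000
Sum = 0.541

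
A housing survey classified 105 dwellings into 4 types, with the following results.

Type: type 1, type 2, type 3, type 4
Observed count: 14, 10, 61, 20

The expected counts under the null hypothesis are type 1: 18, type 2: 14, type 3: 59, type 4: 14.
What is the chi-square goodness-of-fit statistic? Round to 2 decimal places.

cat         O        E   (O−E)²/E
type 1     14       18      0.889
type 2     10       14      1.143
type 3     61       59      0.068
type 4     20       14      2.571
Sum = 4.67

4.67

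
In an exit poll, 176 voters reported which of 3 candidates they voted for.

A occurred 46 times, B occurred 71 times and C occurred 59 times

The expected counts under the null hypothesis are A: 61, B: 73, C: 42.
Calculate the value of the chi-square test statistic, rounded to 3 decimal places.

10.624

χ² = (46−61)²/61 + (71−73)²/73 + (59−42)²/42
   = 3.6885 + 0.0548 + 6.8810
Sum = 10.624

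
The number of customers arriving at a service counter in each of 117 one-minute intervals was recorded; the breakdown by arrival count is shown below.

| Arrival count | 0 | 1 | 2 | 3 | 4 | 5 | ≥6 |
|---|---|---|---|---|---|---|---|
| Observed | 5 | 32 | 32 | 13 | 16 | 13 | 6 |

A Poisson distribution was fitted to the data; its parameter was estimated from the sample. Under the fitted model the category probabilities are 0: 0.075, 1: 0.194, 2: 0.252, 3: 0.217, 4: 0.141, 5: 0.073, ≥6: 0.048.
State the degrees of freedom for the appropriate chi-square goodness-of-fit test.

There are k = 7 categories and 1 parameter estimated from the data, so df = 7 − 1 − 1 = 5.

5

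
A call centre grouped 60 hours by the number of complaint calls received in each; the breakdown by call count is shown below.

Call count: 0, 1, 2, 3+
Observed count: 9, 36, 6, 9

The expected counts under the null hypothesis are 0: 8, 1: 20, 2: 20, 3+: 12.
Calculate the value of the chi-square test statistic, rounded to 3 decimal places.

0: (9 − 8)²/8 = 1/8 = 0.1250
1: (36 − 20)²/20 = 256/20 = 12.8000
2: (6 − 20)²/20 = 196/20 = 9.8000
3+: (9 − 12)²/12 = 9/12 = 0.7500
Sum = 23.475

23.475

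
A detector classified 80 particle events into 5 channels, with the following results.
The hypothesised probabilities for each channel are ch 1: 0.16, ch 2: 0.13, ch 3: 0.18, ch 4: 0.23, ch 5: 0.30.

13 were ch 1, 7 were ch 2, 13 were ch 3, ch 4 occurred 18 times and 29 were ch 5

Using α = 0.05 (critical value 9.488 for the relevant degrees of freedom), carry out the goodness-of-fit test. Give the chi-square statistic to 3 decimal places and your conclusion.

2.301; do not reject

Expected counts E_i = n·p_i: 80×0.16 = 12.8, 80×0.13 = 10.4, 80×0.18 = 14.4, 80×0.23 = 18.4, 80×0.30 = 24.
cat         O        E   (O−E)²/E
ch 1       13     12.8     0.0031
ch 2        7     10.4     1.1115
ch 3       13     14.4     0.1361
ch 4       18     18.4     0.0087
ch 5       29       24     1.0417
Sum = 2.301
df = 4. Since 2.301 < 9.488, we do not reject H₀.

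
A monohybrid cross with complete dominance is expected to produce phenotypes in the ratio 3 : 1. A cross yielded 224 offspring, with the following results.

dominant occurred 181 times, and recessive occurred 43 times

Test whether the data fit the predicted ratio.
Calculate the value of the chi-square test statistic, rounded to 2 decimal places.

Ratio total = 4. Expected counts: 224×3/4 = 168, 224×1/4 = 56.
cat            O        E   (O−E)²/E
dominant     181      168      1.006
recessive     43       56      3.018
Sum = 4.02

4.02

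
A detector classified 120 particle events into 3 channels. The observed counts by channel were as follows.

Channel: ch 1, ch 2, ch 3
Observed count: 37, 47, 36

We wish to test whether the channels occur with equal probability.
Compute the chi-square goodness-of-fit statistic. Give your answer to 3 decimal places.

Under H₀ each category has probability 1/3, so each expected count is 120/3 = 40.
ch 1: (37 − 40)²/40 = 9/40 = 0.2250
ch 2: (47 − 40)²/40 = 49/40 = 1.2250
ch 3: (36 − 40)²/40 = 16/40 = 0.4000
Sum = 1.850

1.850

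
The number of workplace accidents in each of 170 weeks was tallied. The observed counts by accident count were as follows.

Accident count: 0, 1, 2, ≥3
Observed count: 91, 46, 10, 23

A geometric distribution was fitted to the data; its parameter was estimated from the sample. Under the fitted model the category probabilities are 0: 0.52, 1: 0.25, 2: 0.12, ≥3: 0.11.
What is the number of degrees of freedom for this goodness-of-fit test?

There are k = 4 categories and 1 parameter estimated from the data, so df = 4 − 1 − 1 = 2.

2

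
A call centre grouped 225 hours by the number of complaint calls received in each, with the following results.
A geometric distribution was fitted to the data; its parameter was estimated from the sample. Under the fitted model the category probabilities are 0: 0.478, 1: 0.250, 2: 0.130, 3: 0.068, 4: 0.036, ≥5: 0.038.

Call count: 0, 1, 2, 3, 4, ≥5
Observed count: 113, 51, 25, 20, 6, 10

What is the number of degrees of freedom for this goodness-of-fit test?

4

There are k = 6 categories and 1 parameter estimated from the data, so df = 6 − 1 − 1 = 4.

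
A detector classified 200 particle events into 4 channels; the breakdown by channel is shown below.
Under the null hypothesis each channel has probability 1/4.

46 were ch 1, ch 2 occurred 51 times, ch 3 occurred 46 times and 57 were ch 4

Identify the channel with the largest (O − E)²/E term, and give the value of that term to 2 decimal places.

Expected count for each of the 4 categories: 200/4 = 50.
χ² = (46−50)²/50 + (51−50)²/50 + (46−50)²/50 + (57−50)²/50
   = 0.320 + 0.020 + 0.320 + 0.980
The largest term is for ch 4: 0.98.

ch 4, 0.98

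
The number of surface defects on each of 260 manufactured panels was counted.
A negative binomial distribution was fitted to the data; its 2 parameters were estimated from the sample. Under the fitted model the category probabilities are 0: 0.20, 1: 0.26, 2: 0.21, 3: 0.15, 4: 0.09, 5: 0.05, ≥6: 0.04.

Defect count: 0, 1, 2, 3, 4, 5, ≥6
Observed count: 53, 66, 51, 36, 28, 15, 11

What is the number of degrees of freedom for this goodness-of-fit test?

There are k = 7 categories and 2 parameters estimated from the data, so df = 7 − 1 − 2 = 4.

4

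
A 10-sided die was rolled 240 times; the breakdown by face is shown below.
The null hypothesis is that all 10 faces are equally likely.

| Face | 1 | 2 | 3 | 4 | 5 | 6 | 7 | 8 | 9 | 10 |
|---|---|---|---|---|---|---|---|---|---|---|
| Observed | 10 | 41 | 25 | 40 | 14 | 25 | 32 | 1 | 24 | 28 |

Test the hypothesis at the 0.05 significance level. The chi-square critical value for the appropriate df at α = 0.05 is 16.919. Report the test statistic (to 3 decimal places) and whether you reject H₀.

60.500; reject

Expected count for each of the 10 categories: 240/10 = 24.
1: (10 − 24)²/24 = 196/24 = 8.1667
2: (41 − 24)²/24 = 289/24 = 12.0417
3: (25 − 24)²/24 = 1/24 = 0.0417
4: (40 − 24)²/24 = 256/24 = 10.6667
5: (14 − 24)²/24 = 100/24 = 4.1667
6: (25 − 24)²/24 = 1/24 = 0.0417
7: (32 − 24)²/24 = 64/24 = 2.6667
8: (1 − 24)²/24 = 529/24 = 22.0417
9: (24 − 24)²/24 = 0/24 = 0.0000
10: (28 − 24)²/24 = 16/24 = 0.6667
Sum = 60.500
df = 9. Since 60.500 > 16.919, we reject H₀.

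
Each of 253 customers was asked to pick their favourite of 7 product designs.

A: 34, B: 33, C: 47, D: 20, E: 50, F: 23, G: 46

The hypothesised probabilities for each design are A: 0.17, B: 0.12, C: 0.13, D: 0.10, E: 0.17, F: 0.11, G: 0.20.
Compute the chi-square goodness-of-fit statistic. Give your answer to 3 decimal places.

Expected counts E_i = n·p_i: 253×0.17 = 43.01, 253×0.12 = 30.36, 253×0.13 = 32.89, 253×0.10 = 25.3, 253×0.17 = 43.01, 253×0.11 = 27.83, 253×0.20 = 50.6.
A: (34 − 43.01)²/43.01 = 81.1801/43.01 = 1.8875
B: (33 − 30.36)²/30.36 = 6.9696/30.36 = 0.2296
C: (47 − 32.89)²/32.89 = 199.0921/32.89 = 6.0533
D: (20 − 25.3)²/25.3 = 28.09/25.3 = 1.1103
E: (50 − 43.01)²/43.01 = 48.8601/43.01 = 1.1360
F: (23 − 27.83)²/27.83 = 23.3289/27.83 = 0.8383
G: (46 − 50.6)²/50.6 = 21.16/50.6 = 0.4182
Sum = 11.673

11.673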